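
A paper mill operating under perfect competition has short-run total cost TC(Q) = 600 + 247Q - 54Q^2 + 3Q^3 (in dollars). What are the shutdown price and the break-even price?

Shutdown price = $4; break-even price = $67

Shutdown price = min AVC. AVC = 247 - 54Q + 3Q^2, with vertex at Q = 9 and minimum $4.
ATC = 600/Q + 247 - 54Q + 3Q^2. Setting dATC/dQ = −600/Q^2 − 54 + 6Q = 0 gives Q = 10 (since 6·10^3 − 54·10^2 = 600).
min ATC = 600/10 + 247 − 54·10 + 3·10^2 = $67. That is the break-even price.
Between these two prices the firm operates at a loss; above $67 it earns a profit.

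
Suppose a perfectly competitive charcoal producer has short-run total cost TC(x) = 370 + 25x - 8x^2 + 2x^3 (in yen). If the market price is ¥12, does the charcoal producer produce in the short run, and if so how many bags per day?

Strip out fixed cost: VC = 25x - 8x^2 + 2x^3. Then AVC = 25 - 8x + 2x^2 and MC = 25 - 16x + 6x^2.
The AVC parabola has its vertex at x = 8/4 = 2, where AVC = 25 - 8·2 + 2·2^2 = ¥17.
With P < min AVC (¥12 < ¥17), every unit sold adds to the loss.
The firm minimizes its loss by shutting down and losing only its fixed cost of ¥370.

Shut down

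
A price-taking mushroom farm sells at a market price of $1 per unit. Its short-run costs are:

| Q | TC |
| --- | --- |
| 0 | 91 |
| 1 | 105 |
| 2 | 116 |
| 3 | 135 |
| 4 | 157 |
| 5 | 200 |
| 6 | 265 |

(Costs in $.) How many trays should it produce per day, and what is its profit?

Tabulate TR − TC: Q=0: -91; Q=1: -104; Q=2: -114; Q=3: -132; Q=4: -153; Q=5: -195; Q=6: -259.
Profit is highest at Q = 0. Equivalently, the lowest AVC in the table is 25/2 ≈ $12.50 at Q = 2, and P = $1 falls below it — price never covers variable cost, so the firm shuts down and loses only its fixed cost.

Q = 0 (shut down); profit = -$91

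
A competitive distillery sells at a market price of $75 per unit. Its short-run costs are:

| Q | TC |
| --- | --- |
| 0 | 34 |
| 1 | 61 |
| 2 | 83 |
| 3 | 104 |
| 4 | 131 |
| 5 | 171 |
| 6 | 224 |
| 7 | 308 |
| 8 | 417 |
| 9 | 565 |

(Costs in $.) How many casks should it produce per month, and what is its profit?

Compute π = P·Q − TC at each output: Q=0: -34; Q=1: 14; Q=2: 67; Q=3: 121; Q=4: 169; Q=5: 204; Q=6: 226; Q=7: 217; Q=8: 183; Q=9: 110.
Profit is maximized at Q = 6. AVC there is 190/6 = $31.67 ≤ P, so producing beats shutting down (which would give -$34).

Q = 6; profit = $226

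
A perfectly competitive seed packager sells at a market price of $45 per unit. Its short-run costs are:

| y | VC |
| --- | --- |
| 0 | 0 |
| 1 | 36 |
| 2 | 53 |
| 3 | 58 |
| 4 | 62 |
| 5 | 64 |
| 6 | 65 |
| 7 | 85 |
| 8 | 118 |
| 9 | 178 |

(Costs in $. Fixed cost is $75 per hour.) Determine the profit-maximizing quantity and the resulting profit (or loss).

y = 8; profit = $167

Profit at each row (π = 45y − TC): y=0: -75; y=1: -66; y=2: -38; y=3: 2; y=4: 43; y=5: 86; y=6: 130; y=7: 155; y=8: 167; y=9: 152.
Profit is maximized at y = 8. AVC there is 118/8 = $14.75 ≤ P, so producing beats shutting down (which would give -$75).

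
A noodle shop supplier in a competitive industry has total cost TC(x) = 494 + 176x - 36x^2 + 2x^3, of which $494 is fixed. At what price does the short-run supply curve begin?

$14 per unit

The firm shuts down when price falls below the minimum of average variable cost. AVC = VC/x = 176 - 36x + 2x^2.
At the minimum of AVC, MC = AVC. MC = 176 - 72x + 6x^2; setting MC = AVC gives 4x^2 - 36x = 0, so x = 9. min AVC = 14.
The firm shuts down for any P below $14.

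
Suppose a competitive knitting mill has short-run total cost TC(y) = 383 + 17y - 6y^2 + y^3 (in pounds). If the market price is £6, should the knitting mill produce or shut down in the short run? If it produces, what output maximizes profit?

Shut down

From TC, MC = TC'(y) = 17 - 12y + 3y^2 and AVC = VC/y = 17 - 6y + y^2.
The AVC parabola has its vertex at y = 6/2 = 3, where AVC = 17 - 6·3 + 3^2 = £8.
With P < min AVC (£6 < £8), every unit sold adds to the loss.
Shutting down limits the loss to fixed cost, £383.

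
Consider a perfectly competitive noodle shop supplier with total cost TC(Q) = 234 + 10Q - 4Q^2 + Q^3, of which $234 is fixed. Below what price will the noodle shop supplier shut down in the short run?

$6 per unit

Short-run supply begins at min AVC. From VC = 10Q - 4Q^2 + Q^3, AVC = 10 - 4Q + Q^2.
dAVC/dQ = -4 + 2Q = 0 gives Q = 2. min AVC = 10 - 4·2 + 2^2 = 6.
For P < $6 the firm produces nothing.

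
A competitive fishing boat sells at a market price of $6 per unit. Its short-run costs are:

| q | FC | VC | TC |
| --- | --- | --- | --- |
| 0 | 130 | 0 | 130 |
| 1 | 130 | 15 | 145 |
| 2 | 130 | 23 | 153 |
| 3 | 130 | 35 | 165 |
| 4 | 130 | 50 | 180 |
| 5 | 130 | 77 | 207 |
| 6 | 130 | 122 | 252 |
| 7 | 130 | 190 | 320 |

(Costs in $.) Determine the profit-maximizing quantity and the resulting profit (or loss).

q = 0 (shut down); profit = -$130

Profit at each row (π = 6q − TC): q=0: -130; q=1: -139; q=2: -141; q=3: -147; q=4: -156; q=5: -177; q=6: -216; q=7: -278.
Profit is highest at q = 0. Equivalently, the lowest AVC in the table is 23/2 ≈ $11.50 at q = 2, and P = $6 falls below it — price never covers variable cost, so the firm shuts down and loses only its fixed cost.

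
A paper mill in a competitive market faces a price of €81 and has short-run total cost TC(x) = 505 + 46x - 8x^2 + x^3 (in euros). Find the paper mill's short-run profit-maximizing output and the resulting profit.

AVC = 46 - 8x + x^2; min AVC = €30 at x = 4. Since P = €81 ≥ min AVC, the firm produces.
MC = 46 - 16x + 3x^2. Setting P = MC and taking the root on the rising branch gives x* = 7.
TR = 81·7 = 567. TC = 505 + 273 = 778. Profit = 567 − 778 = -€211.
Shutting down would mean losing the fixed cost of €505, so operating at a loss of €211 is better by €294.

Profit = -€211 at x = 7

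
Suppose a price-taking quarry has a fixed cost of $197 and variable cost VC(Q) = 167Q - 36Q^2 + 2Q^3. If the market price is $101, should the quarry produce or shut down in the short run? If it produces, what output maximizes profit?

Produce at Q = 11

Variable cost is VC = 167Q - 36Q^2 + 2Q^3, so AVC = VC/Q = 167 - 36Q + 2Q^2 and MC = dTC/dQ = 167 - 72Q + 6Q^2.
AVC hits its minimum where MC = AVC, at Q = 9, giving min AVC = 167 - 36·9 + 2·9^2 = $5.
P = $101 exceeds min AVC = $5, so the firm stays open.
P = MC gives 66 - 72Q + 6Q^2 = 0, with roots 1 and 11. Take the larger (rising MC): Q* = 11.
Check: AVC at Q = 11 is $13 ≤ P, so revenue covers variable cost.
Profit = P·Q − TC = 101·11 − 340 = $771.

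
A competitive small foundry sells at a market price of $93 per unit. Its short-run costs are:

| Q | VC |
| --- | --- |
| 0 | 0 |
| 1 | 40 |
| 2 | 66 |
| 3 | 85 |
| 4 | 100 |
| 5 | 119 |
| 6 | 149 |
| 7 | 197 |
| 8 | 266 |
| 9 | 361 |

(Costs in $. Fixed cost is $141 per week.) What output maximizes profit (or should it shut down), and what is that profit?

Profit at each row (π = 93Q − TC): Q=0: -141; Q=1: -88; Q=2: -21; Q=3: 53; Q=4: 131; Q=5: 205; Q=6: 268; Q=7: 313; Q=8: 337; Q=9: 335.
Profit is maximized at Q = 8. AVC there is 266/8 = $33.25 ≤ P, so producing beats shutting down (which would give -$141).

Q = 8; profit = $337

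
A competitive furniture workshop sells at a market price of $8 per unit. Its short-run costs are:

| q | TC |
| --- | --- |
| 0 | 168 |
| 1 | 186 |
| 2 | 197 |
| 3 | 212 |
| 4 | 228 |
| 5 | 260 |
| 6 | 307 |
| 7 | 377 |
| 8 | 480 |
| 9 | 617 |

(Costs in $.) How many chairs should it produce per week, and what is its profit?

Compute π = P·q − TC at each output: q=0: -168; q=1: -178; q=2: -181; q=3: -188; q=4: -196; q=5: -220; q=6: -259; q=7: -321; q=8: -416; q=9: -545.
Profit is highest at q = 0. Equivalently, the lowest AVC in the table is 29/2 ≈ $14.50 at q = 2, and P = $8 falls below it — price never covers variable cost, so the firm shuts down and loses only its fixed cost.

q = 0 (shut down); profit = -$168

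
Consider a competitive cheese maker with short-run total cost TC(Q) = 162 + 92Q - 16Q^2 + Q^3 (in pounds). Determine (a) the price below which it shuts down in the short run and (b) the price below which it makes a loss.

Shutdown price = £28; break-even price = £47

Shutdown price = min AVC. AVC = 92 - 16Q + Q^2, with vertex at Q = 8 and minimum £28.
ATC = 162/Q + 92 - 16Q + Q^2. Setting dATC/dQ = −162/Q^2 − 16 + 2Q = 0 gives Q = 9 (since 2·9^3 − 16·9^2 = 162).
min ATC = 162/9 + 92 − 16·9 + 9^2 = £47. That is the break-even price.
For £28 ≤ P < £47 the firm produces at a loss; below £28 it shuts down.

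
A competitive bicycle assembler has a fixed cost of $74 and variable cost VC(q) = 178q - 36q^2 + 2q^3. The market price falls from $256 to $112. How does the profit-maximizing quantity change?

Output falls from 13 to 11

MC = 178 - 72q + 6q^2; the shutdown threshold is min AVC = $16 (at q = 9).
At P = $256 ≥ min AVC, set P = MC on the rising branch: q = 13.
At P = $112 ≥ min AVC, set P = MC: q = 11. The firm stays open but cuts output.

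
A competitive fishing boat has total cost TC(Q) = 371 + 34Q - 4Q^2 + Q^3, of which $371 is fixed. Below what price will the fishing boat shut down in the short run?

Short-run supply begins at min AVC. From VC = 34Q - 4Q^2 + Q^3, AVC = 34 - 4Q + Q^2.
dAVC/dQ = -4 + 2Q = 0 gives Q = 2. min AVC = 34 - 4·2 + 2^2 = 30.
So the shutdown price is $30.

$30 per unit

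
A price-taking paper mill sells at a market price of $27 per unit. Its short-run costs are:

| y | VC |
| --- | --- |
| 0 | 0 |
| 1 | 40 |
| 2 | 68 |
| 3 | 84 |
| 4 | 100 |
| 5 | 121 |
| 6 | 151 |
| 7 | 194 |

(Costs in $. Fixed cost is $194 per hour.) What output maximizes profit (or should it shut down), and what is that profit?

y = 5; profit = -$180

Tabulate TR − TC: y=0: -194; y=1: -207; y=2: -208; y=3: -197; y=4: -186; y=5: -180; y=6: -183; y=7: -199.
Profit is maximized at y = 5. AVC there is 121/5 = $24.20 ≤ P, so producing beats shutting down (which would give -$194).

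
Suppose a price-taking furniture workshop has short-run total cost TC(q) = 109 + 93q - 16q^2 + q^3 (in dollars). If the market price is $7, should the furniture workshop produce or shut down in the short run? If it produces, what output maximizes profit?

Variable cost is VC = 93q - 16q^2 + q^3, so AVC = VC/q = 93 - 16q + q^2 and MC = dTC/dq = 93 - 32q + 3q^2.
AVC hits its minimum where MC = AVC, at q = 8, giving min AVC = 93 - 16·8 + 8^2 = $29.
Since P = $7 < min AVC = $29, price fails to cover variable cost at any output.
The firm minimizes its loss by shutting down and losing only its fixed cost of $109.

Shut down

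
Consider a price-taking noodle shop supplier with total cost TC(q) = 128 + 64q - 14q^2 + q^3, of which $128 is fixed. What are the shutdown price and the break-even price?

Shutdown price = $15; break-even price = $32

AVC = 64 - 14q + q^2; minimized at q = 7, giving min AVC = $15. That is the shutdown price.
ATC = 128/q + 64 - 14q + q^2. Setting dATC/dq = −128/q^2 − 14 + 2q = 0 gives q = 8 (since 2·8^3 − 14·8^2 = 128).
min ATC = 128/8 + 64 − 14·8 + 8^2 = $32. That is the break-even price.
Between these two prices the firm operates at a loss; above $32 it earns a profit.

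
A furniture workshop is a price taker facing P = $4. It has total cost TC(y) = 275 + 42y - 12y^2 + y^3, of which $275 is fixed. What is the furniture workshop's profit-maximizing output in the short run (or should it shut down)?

Shut down

Variable cost is VC = 42y - 12y^2 + y^3, so AVC = VC/y = 42 - 12y + y^2 and MC = dTC/dy = 42 - 24y + 3y^2.
AVC is minimized where dAVC/dy = -12 + 2y = 0, at y = 6; min AVC = 42 - 12·6 + 6^2 = $6.
P = $4 lies below min AVC = $6; no output level covers variable cost.
The firm minimizes its loss by shutting down and losing only its fixed cost of $275.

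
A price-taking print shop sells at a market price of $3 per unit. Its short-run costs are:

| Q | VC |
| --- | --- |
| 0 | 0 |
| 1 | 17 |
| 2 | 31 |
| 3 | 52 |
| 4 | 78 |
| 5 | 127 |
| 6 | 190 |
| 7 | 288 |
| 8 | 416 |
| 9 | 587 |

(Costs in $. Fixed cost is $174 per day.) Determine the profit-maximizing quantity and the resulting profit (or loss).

Profit at each row (π = 3Q − TC): Q=0: -174; Q=1: -188; Q=2: -199; Q=3: -217; Q=4: -240; Q=5: -286; Q=6: -346; Q=7: -441; Q=8: -566; Q=9: -734.
Profit is highest at Q = 0. Equivalently, the lowest AVC in the table is 31/2 ≈ $15.50 at Q = 2, and P = $3 falls below it — price never covers variable cost, so the firm shuts down and loses only its fixed cost.

Q = 0 (shut down); profit = -$174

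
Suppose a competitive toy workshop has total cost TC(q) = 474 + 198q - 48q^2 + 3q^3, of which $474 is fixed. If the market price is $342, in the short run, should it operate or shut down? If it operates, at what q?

Produce at q = 12

From TC, MC = TC'(q) = 198 - 96q + 9q^2 and AVC = VC/q = 198 - 48q + 3q^2.
The AVC parabola has its vertex at q = 48/6 = 8, where AVC = 198 - 48·8 + 3·8^2 = $6.
P = $342 exceeds min AVC = $6, so the firm stays open.
Solving P = MC: -144 - 96q + 9q^2 = 0 ⇒ q = -4/3 or 12. On the upward-sloping branch, q* = 12.
Check: AVC at q = 12 is $54 ≤ P, so revenue covers variable cost.
Profit = P·q − TC = 342·12 − 1122 = $2982.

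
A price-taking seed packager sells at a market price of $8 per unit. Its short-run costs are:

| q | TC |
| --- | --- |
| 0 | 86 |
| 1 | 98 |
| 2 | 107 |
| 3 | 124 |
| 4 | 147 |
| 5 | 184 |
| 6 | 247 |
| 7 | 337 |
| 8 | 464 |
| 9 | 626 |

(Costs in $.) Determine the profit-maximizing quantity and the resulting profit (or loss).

Compute π = P·q − TC at each output: q=0: -86; q=1: -90; q=2: -91; q=3: -100; q=4: -115; q=5: -144; q=6: -199; q=7: -281; q=8: -400; q=9: -554.
Profit is highest at q = 0. Equivalently, the lowest AVC in the table is 21/2 ≈ $10.50 at q = 2, and P = $8 falls below it — price never covers variable cost, so the firm shuts down and loses only its fixed cost.

q = 0 (shut down); profit = -$86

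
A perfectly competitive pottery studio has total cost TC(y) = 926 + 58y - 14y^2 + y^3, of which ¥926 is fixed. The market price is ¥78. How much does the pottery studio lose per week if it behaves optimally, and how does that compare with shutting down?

Profit = -¥326 at y = 10

AVC = 58 - 14y + y^2 has its minimum ¥9 at y = 7; price ¥78 clears that bar, so the firm operates.
With MC = 58 - 28y + 3y^2, P = MC on the upward-sloping part at y* = 10.
TR = 78·10 = 780. TC = 926 + 180 = 1106. Profit = 780 − 1106 = -¥326.
By producing, the firm covers all variable cost plus ¥600 of fixed cost; shutting down would lose the full ¥926.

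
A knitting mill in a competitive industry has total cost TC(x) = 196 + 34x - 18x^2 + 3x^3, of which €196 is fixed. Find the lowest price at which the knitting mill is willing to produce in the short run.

€7 per unit

The firm shuts down when price falls below the minimum of average variable cost. AVC = VC/x = 34 - 18x + 3x^2.
dAVC/dx = -18 + 6x = 0 gives x = 3. min AVC = 34 - 18·3 + 3·3^2 = 7.
The firm shuts down for any P below €7.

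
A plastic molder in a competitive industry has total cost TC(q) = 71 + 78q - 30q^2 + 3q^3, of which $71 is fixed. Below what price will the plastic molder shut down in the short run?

Short-run supply begins at min AVC. From VC = 78q - 30q^2 + 3q^3, AVC = 78 - 30q + 3q^2.
At the minimum of AVC, MC = AVC. MC = 78 - 60q + 9q^2; setting MC = AVC gives 6q^2 - 30q = 0, so q = 5. min AVC = 3.
The firm shuts down for any P below $3.

$3 per unit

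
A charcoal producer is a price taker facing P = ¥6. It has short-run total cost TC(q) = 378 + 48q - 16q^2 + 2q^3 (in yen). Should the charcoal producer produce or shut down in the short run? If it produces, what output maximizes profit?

Strip out fixed cost: VC = 48q - 16q^2 + 2q^3. Then AVC = 48 - 16q + 2q^2 and MC = 48 - 32q + 6q^2.
AVC is minimized where dAVC/dq = -16 + 4q = 0, at q = 4; min AVC = 48 - 16·4 + 2·4^2 = ¥16.
Since P = ¥6 < min AVC = ¥16, price fails to cover variable cost at any output.
Best response: produce nothing and absorb the ¥378 fixed cost.

Shut down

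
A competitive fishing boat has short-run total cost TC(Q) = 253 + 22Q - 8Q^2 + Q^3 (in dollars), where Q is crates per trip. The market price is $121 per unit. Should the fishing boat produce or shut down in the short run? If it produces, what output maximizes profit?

From TC, MC = TC'(Q) = 22 - 16Q + 3Q^2 and AVC = VC/Q = 22 - 8Q + Q^2.
The AVC parabola has its vertex at Q = 8/2 = 4, where AVC = 22 - 8·4 + 4^2 = $6.
P = $121 exceeds min AVC = $6, so the firm stays open.
Solving P = MC: -99 - 16Q + 3Q^2 = 0 ⇒ Q = -11/3 or 9. On the upward-sloping branch, Q* = 9.
Check: AVC at Q = 9 is $31 ≤ P, so revenue covers variable cost.
Profit = P·Q − TC = 121·9 − 532 = $557.

Produce at Q = 9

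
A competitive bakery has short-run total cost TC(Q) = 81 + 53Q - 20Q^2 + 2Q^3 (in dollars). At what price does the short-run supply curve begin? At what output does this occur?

$3 per unit, at Q = 5

The shutdown price is the minimum of AVC. VC = 53Q - 20Q^2 + 2Q^3, so AVC = 53 - 20Q + 2Q^2.
At the minimum of AVC, MC = AVC. MC = 53 - 40Q + 6Q^2; setting MC = AVC gives 4Q^2 - 20Q = 0, so Q = 5. min AVC = 3.
The firm shuts down for any P below $3.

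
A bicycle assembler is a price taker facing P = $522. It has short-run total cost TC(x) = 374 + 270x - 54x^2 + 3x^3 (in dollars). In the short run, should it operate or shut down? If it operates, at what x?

Variable cost is VC = 270x - 54x^2 + 3x^3, so AVC = VC/x = 270 - 54x + 3x^2 and MC = dTC/dx = 270 - 108x + 9x^2.
AVC is minimized where dAVC/dx = -54 + 6x = 0, at x = 9; min AVC = 270 - 54·9 + 3·9^2 = $27.
Because $522 ≥ $27, revenue can cover variable cost; the firm operates.
P = MC gives -252 - 108x + 9x^2 = 0, with roots -2 and 14. Take the larger (rising MC): x* = 14.
Check: AVC at x = 14 is $102 ≤ P, so revenue covers variable cost.
Profit = P·x − TC = 522·14 − 1802 = $5506.

Produce at x = 14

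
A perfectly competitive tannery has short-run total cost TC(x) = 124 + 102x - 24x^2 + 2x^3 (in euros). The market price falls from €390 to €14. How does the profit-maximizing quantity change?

Output falls from 12 to 0 (the firm shuts down)

AVC = 102 - 24x + 2x^2, minimized at x = 6 where min AVC = €30. MC = 102 - 48x + 6x^2.
At P = €390 ≥ min AVC, set P = MC on the rising branch: x = 12.
At P = €14 < min AVC = €30, price no longer covers variable cost at any output, so the firm shuts down: x = 0.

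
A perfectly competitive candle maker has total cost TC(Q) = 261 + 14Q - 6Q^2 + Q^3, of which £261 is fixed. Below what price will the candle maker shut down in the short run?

Short-run supply begins at min AVC. From VC = 14Q - 6Q^2 + Q^3, AVC = 14 - 6Q + Q^2.
dAVC/dQ = -6 + 2Q = 0 gives Q = 3. min AVC = 14 - 6·3 + 3^2 = 5.
So the shutdown price is £5.

£5 per unit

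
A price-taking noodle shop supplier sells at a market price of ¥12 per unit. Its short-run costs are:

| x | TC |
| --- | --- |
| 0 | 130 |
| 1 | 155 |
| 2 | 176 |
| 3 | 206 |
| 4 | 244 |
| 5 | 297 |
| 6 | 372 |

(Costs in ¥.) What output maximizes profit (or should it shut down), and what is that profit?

Compute π = P·x − TC at each output: x=0: -130; x=1: -143; x=2: -152; x=3: -170; x=4: -196; x=5: -237; x=6: -300.
Profit is highest at x = 0. Equivalently, the lowest AVC in the table is 46/2 ≈ ¥23 at x = 2, and P = ¥12 falls below it — price never covers variable cost, so the firm shuts down and loses only its fixed cost.

x = 0 (shut down); profit = -¥130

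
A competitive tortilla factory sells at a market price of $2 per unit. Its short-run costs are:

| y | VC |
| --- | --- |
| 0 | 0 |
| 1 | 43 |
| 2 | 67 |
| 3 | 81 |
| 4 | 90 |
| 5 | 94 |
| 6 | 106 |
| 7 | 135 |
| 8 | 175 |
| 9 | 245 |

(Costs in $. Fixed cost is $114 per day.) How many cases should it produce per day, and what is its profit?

y = 0 (shut down); profit = -$114

Tabulate TR − TC: y=0: -114; y=1: -155; y=2: -177; y=3: -189; y=4: -196; y=5: -198; y=6: -208; y=7: -235; y=8: -273; y=9: -341.
Profit is highest at y = 0. Equivalently, the lowest AVC in the table is 106/6 ≈ $17.67 at y = 6, and P = $2 falls below it — price never covers variable cost, so the firm shuts down and loses only its fixed cost.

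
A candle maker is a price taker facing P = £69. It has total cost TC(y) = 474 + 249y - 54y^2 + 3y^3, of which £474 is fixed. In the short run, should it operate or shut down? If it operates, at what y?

From TC, MC = TC'(y) = 249 - 108y + 9y^2 and AVC = VC/y = 249 - 54y + 3y^2.
AVC is minimized where dAVC/dy = -54 + 6y = 0, at y = 9; min AVC = 249 - 54·9 + 3·9^2 = £6.
P = £69 exceeds min AVC = £6, so the firm stays open.
P = MC gives 180 - 108y + 9y^2 = 0, with roots 2 and 10. Take the larger (rising MC): y* = 10.
Check: AVC at y = 10 is £9 ≤ P, so revenue covers variable cost.
Profit = P·y − TC = 69·10 − 564 = £126.

Produce at y = 10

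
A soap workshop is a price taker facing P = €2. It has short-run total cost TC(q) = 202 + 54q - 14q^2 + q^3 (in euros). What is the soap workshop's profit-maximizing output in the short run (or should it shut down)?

Strip out fixed cost: VC = 54q - 14q^2 + q^3. Then AVC = 54 - 14q + q^2 and MC = 54 - 28q + 3q^2.
AVC hits its minimum where MC = AVC, at q = 7, giving min AVC = 54 - 14·7 + 7^2 = €5.
With P < min AVC (€2 < €5), every unit sold adds to the loss.
The firm minimizes its loss by shutting down and losing only its fixed cost of €202.

Shut down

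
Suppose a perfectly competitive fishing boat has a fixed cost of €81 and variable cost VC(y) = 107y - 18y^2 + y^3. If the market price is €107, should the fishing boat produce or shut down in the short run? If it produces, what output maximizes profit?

From TC, MC = TC'(y) = 107 - 36y + 3y^2 and AVC = VC/y = 107 - 18y + y^2.
The AVC parabola has its vertex at y = 18/2 = 9, where AVC = 107 - 18·9 + 9^2 = €26.
P = €107 exceeds min AVC = €26, so the firm stays open.
Solving P = MC: -36y + 3y^2 = 0 ⇒ y = 0 or 12. On the upward-sloping branch, y* = 12.
Check: AVC at y = 12 is €35 ≤ P, so revenue covers variable cost.
Profit = P·y − TC = 107·12 − 501 = €783.

Produce at y = 12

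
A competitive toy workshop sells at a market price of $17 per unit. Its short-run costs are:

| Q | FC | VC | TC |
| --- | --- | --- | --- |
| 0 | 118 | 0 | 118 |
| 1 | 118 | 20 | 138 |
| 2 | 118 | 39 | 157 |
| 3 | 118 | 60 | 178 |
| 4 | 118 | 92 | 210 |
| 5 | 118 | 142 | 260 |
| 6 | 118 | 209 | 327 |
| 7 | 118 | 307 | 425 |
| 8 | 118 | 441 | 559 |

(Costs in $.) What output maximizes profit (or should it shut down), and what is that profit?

Profit at each row (π = 17Q − TC): Q=0: -118; Q=1: -121; Q=2: -123; Q=3: -127; Q=4: -142; Q=5: -175; Q=6: -225; Q=7: -306; Q=8: -423.
Profit is highest at Q = 0. Equivalently, the lowest AVC in the table is 39/2 ≈ $19.50 at Q = 2, and P = $17 falls below it — price never covers variable cost, so the firm shuts down and loses only its fixed cost.

Q = 0 (shut down); profit = -$118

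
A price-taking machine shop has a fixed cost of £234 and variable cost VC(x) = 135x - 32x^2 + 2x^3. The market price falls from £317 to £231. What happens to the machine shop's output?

Output falls from 13 to 12

MC = 135 - 64x + 6x^2; the shutdown threshold is min AVC = £7 (at x = 8).
At P = £317 ≥ min AVC, set P = MC on the rising branch: x = 13.
At P = £231 ≥ min AVC, set P = MC: x = 12. The firm stays open but cuts output.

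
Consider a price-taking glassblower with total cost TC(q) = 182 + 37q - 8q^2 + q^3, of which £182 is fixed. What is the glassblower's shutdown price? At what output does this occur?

The shutdown price is the minimum of AVC. VC = 37q - 8q^2 + q^3, so AVC = 37 - 8q + q^2.
dAVC/dq = -8 + 2q = 0 gives q = 4. min AVC = 37 - 8·4 + 4^2 = 21.
So the shutdown price is £21.

£21 per unit, at q = 4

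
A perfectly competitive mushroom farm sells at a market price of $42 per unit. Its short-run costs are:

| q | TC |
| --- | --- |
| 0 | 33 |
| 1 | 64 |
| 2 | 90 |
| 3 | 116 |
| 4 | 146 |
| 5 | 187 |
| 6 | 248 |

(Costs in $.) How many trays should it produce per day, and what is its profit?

Tabulate TR − TC: q=0: -33; q=1: -22; q=2: -6; q=3: 10; q=4: 22; q=5: 23; q=6: 4.
Profit is maximized at q = 5. AVC there is 154/5 = $30.80 ≤ P, so producing beats shutting down (which would give -$33).

q = 5; profit = $23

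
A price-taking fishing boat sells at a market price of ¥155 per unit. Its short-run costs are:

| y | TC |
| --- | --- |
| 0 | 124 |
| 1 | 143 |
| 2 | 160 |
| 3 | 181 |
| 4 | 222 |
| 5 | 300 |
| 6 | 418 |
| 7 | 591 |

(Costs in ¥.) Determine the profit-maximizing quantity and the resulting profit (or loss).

Profit at each row (π = 155y − TC): y=0: -124; y=1: 12; y=2: 150; y=3: 284; y=4: 398; y=5: 475; y=6: 512; y=7: 494.
Profit is maximized at y = 6. AVC there is 294/6 = ¥49 ≤ P, so producing beats shutting down (which would give -¥124).

y = 6; profit = ¥512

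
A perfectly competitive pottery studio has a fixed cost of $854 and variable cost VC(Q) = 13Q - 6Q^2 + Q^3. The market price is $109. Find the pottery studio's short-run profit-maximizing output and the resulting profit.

AVC = 13 - 6Q + Q^2; min AVC = $4 at Q = 3. Since P = $109 ≥ min AVC, the firm produces.
MC = 13 - 12Q + 3Q^2. Setting P = MC and taking the root on the rising branch gives Q* = 8.
TR = 109·8 = 872. TC = 854 + 232 = 1086. Profit = 872 − 1086 = -$214.
By producing, the firm covers all variable cost plus $640 of fixed cost; shutting down would lose the full $854.

Profit = -$214 at Q = 8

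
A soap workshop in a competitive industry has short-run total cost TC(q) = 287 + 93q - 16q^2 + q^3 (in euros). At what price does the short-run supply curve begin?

The firm shuts down when price falls below the minimum of average variable cost. AVC = VC/q = 93 - 16q + q^2.
dAVC/dq = -16 + 2q = 0 gives q = 8. min AVC = 93 - 16·8 + 8^2 = 29.
So the shutdown price is €29.

€29 per unit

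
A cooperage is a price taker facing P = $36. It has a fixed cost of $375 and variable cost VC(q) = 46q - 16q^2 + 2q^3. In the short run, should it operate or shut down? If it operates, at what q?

From TC, MC = TC'(q) = 46 - 32q + 6q^2 and AVC = VC/q = 46 - 16q + 2q^2.
AVC is minimized where dAVC/dq = -16 + 4q = 0, at q = 4; min AVC = 46 - 16·4 + 2·4^2 = $14.
Since P = $36 ≥ min AVC = $14, price covers variable cost and the firm should produce.
Solving P = MC: 10 - 32q + 6q^2 = 0 ⇒ q = 1/3 or 5. On the upward-sloping branch, q* = 5.
Check: AVC at q = 5 is $16 ≤ P, so revenue covers variable cost.
Profit = P·q − TC = 36·5 − 455 = -$275, a loss, but smaller than the $375 fixed cost the firm would lose by shutting down.

Produce at q = 5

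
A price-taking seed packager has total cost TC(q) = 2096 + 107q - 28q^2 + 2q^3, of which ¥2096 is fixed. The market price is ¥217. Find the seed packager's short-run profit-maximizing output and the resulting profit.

Profit = -¥160 at q = 11

AVC = 107 - 28q + 2q^2 has its minimum ¥9 at q = 7; price ¥217 clears that bar, so the firm operates.
MC = 107 - 56q + 6q^2. Setting P = MC and taking the root on the rising branch gives q* = 11.
TR = 217·11 = 2387. TC = 2096 + 451 = 2547. Profit = 2387 − 2547 = -¥160.
That loss of ¥160 beats the ¥2096 the firm would lose by shutting down; producing recovers ¥1936 of fixed cost.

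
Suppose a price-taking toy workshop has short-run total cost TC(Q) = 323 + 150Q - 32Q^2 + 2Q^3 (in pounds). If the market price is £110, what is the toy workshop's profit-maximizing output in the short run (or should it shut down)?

Variable cost is VC = 150Q - 32Q^2 + 2Q^3, so AVC = VC/Q = 150 - 32Q + 2Q^2 and MC = dTC/dQ = 150 - 64Q + 6Q^2.
AVC is minimized where dAVC/dQ = -32 + 4Q = 0, at Q = 8; min AVC = 150 - 32·8 + 2·8^2 = £22.
Because £110 ≥ £22, revenue can cover variable cost; the firm operates.
Solving P = MC: 40 - 64Q + 6Q^2 = 0 ⇒ Q = 2/3 or 10. On the upward-sloping branch, Q* = 10.
Check: AVC at Q = 10 is £30 ≤ P, so revenue covers variable cost.
Profit = P·Q − TC = 110·10 − 623 = £477.

Produce at Q = 10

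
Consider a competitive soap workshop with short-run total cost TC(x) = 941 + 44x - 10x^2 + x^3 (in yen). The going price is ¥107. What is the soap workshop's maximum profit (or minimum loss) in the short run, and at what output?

AVC = 44 - 10x + x^2; min AVC = ¥19 at x = 5. Since P = ¥107 ≥ min AVC, the firm produces.
With MC = 44 - 20x + 3x^2, P = MC on the upward-sloping part at x* = 9.
TR = 107·9 = 963. TC = 941 + 315 = 1256. Profit = 963 − 1256 = -¥293.
Shutting down would mean losing the fixed cost of ¥941, so operating at a loss of ¥293 is better by ¥648.

Profit = -¥293 at x = 9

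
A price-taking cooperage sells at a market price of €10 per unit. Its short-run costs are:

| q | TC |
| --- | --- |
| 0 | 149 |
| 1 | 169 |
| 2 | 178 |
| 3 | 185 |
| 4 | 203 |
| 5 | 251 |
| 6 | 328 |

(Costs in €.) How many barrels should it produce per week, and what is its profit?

Profit at each row (π = 10q − TC): q=0: -149; q=1: -159; q=2: -158; q=3: -155; q=4: -163; q=5: -201; q=6: -268.
Profit is highest at q = 0. Equivalently, the lowest AVC in the table is 36/3 ≈ €12 at q = 3, and P = €10 falls below it — price never covers variable cost, so the firm shuts down and loses only its fixed cost.

q = 0 (shut down); profit = -€149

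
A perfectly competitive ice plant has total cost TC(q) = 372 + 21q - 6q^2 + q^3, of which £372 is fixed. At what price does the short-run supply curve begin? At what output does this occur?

The shutdown price is the minimum of AVC. VC = 21q - 6q^2 + q^3, so AVC = 21 - 6q + q^2.
At the minimum of AVC, MC = AVC. MC = 21 - 12q + 3q^2; setting MC = AVC gives 2q^2 - 6q = 0, so q = 3. min AVC = 12.
For P < £12 the firm produces nothing.

£12 per unit, at q = 3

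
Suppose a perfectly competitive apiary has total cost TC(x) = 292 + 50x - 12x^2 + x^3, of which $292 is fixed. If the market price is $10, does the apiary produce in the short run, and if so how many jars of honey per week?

Shut down

From TC, MC = TC'(x) = 50 - 24x + 3x^2 and AVC = VC/x = 50 - 12x + x^2.
AVC hits its minimum where MC = AVC, at x = 6, giving min AVC = 50 - 12·6 + 6^2 = $14.
P = $10 lies below min AVC = $14; no output level covers variable cost.
Shutting down limits the loss to fixed cost, $292.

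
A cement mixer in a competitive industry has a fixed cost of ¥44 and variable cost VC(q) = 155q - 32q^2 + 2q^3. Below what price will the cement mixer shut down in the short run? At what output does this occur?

The firm shuts down when price falls below the minimum of average variable cost. AVC = VC/q = 155 - 32q + 2q^2.
dAVC/dq = -32 + 4q = 0 gives q = 8. min AVC = 155 - 32·8 + 2·8^2 = 27.
The firm shuts down for any P below ¥27.

¥27 per unit, at q = 8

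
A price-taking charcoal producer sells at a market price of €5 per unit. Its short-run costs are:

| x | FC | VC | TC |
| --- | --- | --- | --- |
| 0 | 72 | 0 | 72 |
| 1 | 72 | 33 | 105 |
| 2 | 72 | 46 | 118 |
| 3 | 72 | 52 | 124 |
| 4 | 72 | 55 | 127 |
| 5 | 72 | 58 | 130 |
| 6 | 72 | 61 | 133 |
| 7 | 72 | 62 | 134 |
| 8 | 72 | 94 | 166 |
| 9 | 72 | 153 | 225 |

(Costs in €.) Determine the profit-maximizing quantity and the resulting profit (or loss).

Profit at each row (π = 5x − TC): x=0: -72; x=1: -100; x=2: -108; x=3: -109; x=4: -107; x=5: -105; x=6: -103; x=7: -99; x=8: -126; x=9: -180.
Profit is highest at x = 0. Equivalently, the lowest AVC in the table is 62/7 ≈ €8.86 at x = 7, and P = €5 falls below it — price never covers variable cost, so the firm shuts down and loses only its fixed cost.

x = 0 (shut down); profit = -€72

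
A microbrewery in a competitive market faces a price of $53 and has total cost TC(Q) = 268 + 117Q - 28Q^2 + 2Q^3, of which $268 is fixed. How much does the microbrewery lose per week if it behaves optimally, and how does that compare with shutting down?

Profit = -$12 at Q = 8

AVC = 117 - 28Q + 2Q^2; min AVC = $19 at Q = 7. Since P = $53 ≥ min AVC, the firm produces.
With MC = 117 - 56Q + 6Q^2, P = MC on the upward-sloping part at Q* = 8.
TR = 53·8 = 424. TC = 268 + 168 = 436. Profit = 424 − 436 = -$12.
Shutting down would mean losing the fixed cost of $268, so operating at a loss of $12 is better by $256.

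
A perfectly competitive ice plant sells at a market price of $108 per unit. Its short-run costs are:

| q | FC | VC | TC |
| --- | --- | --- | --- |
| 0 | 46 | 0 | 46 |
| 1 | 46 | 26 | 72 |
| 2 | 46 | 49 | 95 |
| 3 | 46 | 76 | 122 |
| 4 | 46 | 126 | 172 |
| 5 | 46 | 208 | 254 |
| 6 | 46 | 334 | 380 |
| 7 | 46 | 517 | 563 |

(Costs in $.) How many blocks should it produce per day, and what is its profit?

Profit at each row (π = 108q − TC): q=0: -46; q=1: 36; q=2: 121; q=3: 202; q=4: 260; q=5: 286; q=6: 268; q=7: 193.
Profit is maximized at q = 5. AVC there is 208/5 = $41.60 ≤ P, so producing beats shutting down (which would give -$46).

q = 5; profit = $286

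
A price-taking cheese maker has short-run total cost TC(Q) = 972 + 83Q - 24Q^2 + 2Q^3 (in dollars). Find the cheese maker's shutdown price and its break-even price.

AVC = 83 - 24Q + 2Q^2; minimized at Q = 6, giving min AVC = $11. That is the shutdown price.
ATC = 972/Q + 83 - 24Q + 2Q^2. Setting dATC/dQ = −972/Q^2 − 24 + 4Q = 0 gives Q = 9 (since 4·9^3 − 24·9^2 = 972).
min ATC = 972/9 + 83 − 24·9 + 2·9^2 = $137. That is the break-even price.
For $11 ≤ P < $137 the firm produces at a loss; below $11 it shuts down.

Shutdown price = $11; break-even price = $137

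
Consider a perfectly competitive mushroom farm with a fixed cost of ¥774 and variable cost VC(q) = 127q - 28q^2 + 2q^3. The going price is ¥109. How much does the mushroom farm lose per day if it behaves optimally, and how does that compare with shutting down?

Profit = -¥126 at q = 9

AVC = 127 - 28q + 2q^2; min AVC = ¥29 at q = 7. Since P = ¥109 ≥ min AVC, the firm produces.
MC = 127 - 56q + 6q^2. Setting P = MC and taking the root on the rising branch gives q* = 9.
TR = 109·9 = 981. TC = 774 + 333 = 1107. Profit = 981 − 1107 = -¥126.
By producing, the firm covers all variable cost plus ¥648 of fixed cost; shutting down would lose the full ¥774.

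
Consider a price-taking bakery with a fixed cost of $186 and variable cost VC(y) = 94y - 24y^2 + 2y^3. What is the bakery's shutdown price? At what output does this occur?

The firm shuts down when price falls below the minimum of average variable cost. AVC = VC/y = 94 - 24y + 2y^2.
At the minimum of AVC, MC = AVC. MC = 94 - 48y + 6y^2; setting MC = AVC gives 4y^2 - 24y = 0, so y = 6. min AVC = 22.
For P < $22 the firm produces nothing.

$22 per unit, at y = 6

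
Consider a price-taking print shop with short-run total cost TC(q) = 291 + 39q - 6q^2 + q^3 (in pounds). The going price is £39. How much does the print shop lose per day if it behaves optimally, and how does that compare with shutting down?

AVC = 39 - 6q + q^2; min AVC = £30 at q = 3. Since P = £39 ≥ min AVC, the firm produces.
With MC = 39 - 12q + 3q^2, P = MC on the upward-sloping part at q* = 4.
TR = 39·4 = 156. TC = 291 + 124 = 415. Profit = 156 − 415 = -£259.
By producing, the firm covers all variable cost plus £32 of fixed cost; shutting down would lose the full £291.

Profit = -£259 at q = 4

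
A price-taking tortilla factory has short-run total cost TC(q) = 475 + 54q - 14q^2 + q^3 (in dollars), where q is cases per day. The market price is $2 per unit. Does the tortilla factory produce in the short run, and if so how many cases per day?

Strip out fixed cost: VC = 54q - 14q^2 + q^3. Then AVC = 54 - 14q + q^2 and MC = 54 - 28q + 3q^2.
The AVC parabola has its vertex at q = 14/2 = 7, where AVC = 54 - 14·7 + 7^2 = $5.
Since P = $2 < min AVC = $5, price fails to cover variable cost at any output.
The firm minimizes its loss by shutting down and losing only its fixed cost of $475.

Shut down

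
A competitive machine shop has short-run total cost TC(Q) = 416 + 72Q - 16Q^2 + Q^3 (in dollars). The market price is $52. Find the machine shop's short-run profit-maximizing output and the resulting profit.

AVC = 72 - 16Q + Q^2 has its minimum $8 at Q = 8; price $52 clears that bar, so the firm operates.
With MC = 72 - 32Q + 3Q^2, P = MC on the upward-sloping part at Q* = 10.
TR = 52·10 = 520. TC = 416 + 120 = 536. Profit = 520 − 536 = -$16.
Shutting down would mean losing the fixed cost of $416, so operating at a loss of $16 is better by $400.

Profit = -$16 at Q = 10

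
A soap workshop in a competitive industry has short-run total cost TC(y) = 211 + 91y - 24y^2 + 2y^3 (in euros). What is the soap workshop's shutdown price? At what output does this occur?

€19 per unit, at y = 6

Short-run supply begins at min AVC. From VC = 91y - 24y^2 + 2y^3, AVC = 91 - 24y + 2y^2.
At the minimum of AVC, MC = AVC. MC = 91 - 48y + 6y^2; setting MC = AVC gives 4y^2 - 24y = 0, so y = 6. min AVC = 19.
For P < €19 the firm produces nothing.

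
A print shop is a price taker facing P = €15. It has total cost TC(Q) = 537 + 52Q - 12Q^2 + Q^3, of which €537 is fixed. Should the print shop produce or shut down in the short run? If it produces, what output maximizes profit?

Shut down

Variable cost is VC = 52Q - 12Q^2 + Q^3, so AVC = VC/Q = 52 - 12Q + Q^2 and MC = dTC/dQ = 52 - 24Q + 3Q^2.
AVC is minimized where dAVC/dQ = -12 + 2Q = 0, at Q = 6; min AVC = 52 - 12·6 + 6^2 = €16.
P = €15 lies below min AVC = €16; no output level covers variable cost.
The firm minimizes its loss by shutting down and losing only its fixed cost of €537.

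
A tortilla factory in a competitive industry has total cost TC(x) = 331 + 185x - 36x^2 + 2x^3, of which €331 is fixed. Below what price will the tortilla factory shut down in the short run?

€23 per unit

Short-run supply begins at min AVC. From VC = 185x - 36x^2 + 2x^3, AVC = 185 - 36x + 2x^2.
dAVC/dx = -36 + 4x = 0 gives x = 9. min AVC = 185 - 36·9 + 2·9^2 = 23.
So the shutdown price is €23.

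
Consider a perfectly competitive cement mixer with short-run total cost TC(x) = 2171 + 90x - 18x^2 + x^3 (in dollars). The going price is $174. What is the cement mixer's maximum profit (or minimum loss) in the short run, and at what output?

AVC = 90 - 18x + x^2 has its minimum $9 at x = 9; price $174 clears that bar, so the firm operates.
MC = 90 - 36x + 3x^2. Setting P = MC and taking the root on the rising branch gives x* = 14.
TR = 174·14 = 2436. TC = 2171 + 476 = 2647. Profit = 2436 − 2647 = -$211.
That loss of $211 beats the $2171 the firm would lose by shutting down; producing recovers $1960 of fixed cost.

Profit = -$211 at x = 14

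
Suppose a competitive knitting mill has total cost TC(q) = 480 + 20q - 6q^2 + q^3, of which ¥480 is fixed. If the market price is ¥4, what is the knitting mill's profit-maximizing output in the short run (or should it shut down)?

Strip out fixed cost: VC = 20q - 6q^2 + q^3. Then AVC = 20 - 6q + q^2 and MC = 20 - 12q + 3q^2.
AVC hits its minimum where MC = AVC, at q = 3, giving min AVC = 20 - 6·3 + 3^2 = ¥11.
Since P = ¥4 < min AVC = ¥11, price fails to cover variable cost at any output.
Best response: produce nothing and absorb the ¥480 fixed cost.

Shut down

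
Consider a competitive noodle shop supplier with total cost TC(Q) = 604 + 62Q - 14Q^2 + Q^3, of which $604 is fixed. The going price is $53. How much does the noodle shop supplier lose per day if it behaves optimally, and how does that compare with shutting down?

AVC = 62 - 14Q + Q^2; min AVC = $13 at Q = 7. Since P = $53 ≥ min AVC, the firm produces.
MC = 62 - 28Q + 3Q^2. Setting P = MC and taking the root on the rising branch gives Q* = 9.
TR = 53·9 = 477. TC = 604 + 153 = 757. Profit = 477 − 757 = -$280.
Shutting down would mean losing the fixed cost of $604, so operating at a loss of $280 is better by $324.

Profit = -$280 at Q = 9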